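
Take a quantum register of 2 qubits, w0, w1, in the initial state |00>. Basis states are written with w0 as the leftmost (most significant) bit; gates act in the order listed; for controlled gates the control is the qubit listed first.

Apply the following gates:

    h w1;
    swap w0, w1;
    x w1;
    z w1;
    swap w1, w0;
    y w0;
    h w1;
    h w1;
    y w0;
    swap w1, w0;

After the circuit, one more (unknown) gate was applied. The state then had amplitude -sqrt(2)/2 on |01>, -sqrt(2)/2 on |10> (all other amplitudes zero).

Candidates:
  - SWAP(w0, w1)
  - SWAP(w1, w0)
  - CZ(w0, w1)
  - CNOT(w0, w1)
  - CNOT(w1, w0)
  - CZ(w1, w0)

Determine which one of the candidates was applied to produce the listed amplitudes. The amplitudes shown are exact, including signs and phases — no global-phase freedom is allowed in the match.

The unique candidate consistent with the amplitudes is CNOT(w0, w1). Key observation: the block from step 5 through step 10 cancels to the identity and can be dropped.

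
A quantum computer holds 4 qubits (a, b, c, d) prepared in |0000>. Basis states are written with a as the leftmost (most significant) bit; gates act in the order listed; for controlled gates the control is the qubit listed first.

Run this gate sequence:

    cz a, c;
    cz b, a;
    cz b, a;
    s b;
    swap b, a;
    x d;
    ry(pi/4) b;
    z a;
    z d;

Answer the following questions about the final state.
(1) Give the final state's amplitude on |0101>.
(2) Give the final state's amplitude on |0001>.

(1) The amplitude on |0101> is -sqrt(2 - sqrt(2))/2. Key observation: gates 2-3 undo each other exactly, leaving only the rest of the circuit to track.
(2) The final state's coefficient on |0001> equals -sqrt(sqrt(2) + 2)/2.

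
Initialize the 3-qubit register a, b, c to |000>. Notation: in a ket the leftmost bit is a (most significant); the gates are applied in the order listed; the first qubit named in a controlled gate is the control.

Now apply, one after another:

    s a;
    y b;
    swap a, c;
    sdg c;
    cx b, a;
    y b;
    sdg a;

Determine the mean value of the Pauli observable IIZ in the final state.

In the final state, IIZ has expectation 1.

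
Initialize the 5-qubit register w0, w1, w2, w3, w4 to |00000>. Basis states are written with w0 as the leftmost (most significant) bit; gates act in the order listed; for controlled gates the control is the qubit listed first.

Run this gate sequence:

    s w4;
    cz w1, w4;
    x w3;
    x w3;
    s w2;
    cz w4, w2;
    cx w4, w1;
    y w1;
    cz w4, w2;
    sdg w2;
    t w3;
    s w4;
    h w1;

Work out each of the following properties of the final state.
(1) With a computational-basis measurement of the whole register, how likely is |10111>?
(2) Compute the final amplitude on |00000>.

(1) The probability of measuring |10111> is 0. Key observation: steps 3-4 multiply out to the identity, so the circuit reduces to the remaining gates.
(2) The amplitude on |00000> is sqrt(2)*I/2.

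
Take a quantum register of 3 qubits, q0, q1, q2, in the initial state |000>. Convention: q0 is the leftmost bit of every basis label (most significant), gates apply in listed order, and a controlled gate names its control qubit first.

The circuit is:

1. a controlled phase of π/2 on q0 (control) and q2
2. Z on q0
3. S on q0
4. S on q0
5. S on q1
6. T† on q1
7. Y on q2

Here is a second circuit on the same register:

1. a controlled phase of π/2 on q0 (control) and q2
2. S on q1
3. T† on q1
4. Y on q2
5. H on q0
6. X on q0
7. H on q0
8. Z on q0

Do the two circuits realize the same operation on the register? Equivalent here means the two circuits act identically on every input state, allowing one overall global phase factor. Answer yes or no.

Yes: on every input state the two circuits agree up to one overall phase factor.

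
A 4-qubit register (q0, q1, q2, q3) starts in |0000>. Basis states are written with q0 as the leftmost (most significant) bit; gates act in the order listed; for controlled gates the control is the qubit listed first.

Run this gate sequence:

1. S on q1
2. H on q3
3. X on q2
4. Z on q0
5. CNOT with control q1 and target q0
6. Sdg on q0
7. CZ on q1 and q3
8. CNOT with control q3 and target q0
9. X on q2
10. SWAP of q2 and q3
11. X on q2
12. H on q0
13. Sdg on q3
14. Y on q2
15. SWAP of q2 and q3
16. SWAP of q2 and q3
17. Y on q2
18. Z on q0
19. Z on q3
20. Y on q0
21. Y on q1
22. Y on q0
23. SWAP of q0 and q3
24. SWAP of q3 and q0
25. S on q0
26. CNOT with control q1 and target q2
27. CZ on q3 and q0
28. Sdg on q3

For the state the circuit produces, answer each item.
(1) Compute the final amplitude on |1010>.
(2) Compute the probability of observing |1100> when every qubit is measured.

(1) The final state's coefficient on |1010> equals 0. Key observation: gates 14-17 undo each other exactly, leaving only the rest of the circuit to track.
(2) Outcome |1100> occurs with probability 1/4.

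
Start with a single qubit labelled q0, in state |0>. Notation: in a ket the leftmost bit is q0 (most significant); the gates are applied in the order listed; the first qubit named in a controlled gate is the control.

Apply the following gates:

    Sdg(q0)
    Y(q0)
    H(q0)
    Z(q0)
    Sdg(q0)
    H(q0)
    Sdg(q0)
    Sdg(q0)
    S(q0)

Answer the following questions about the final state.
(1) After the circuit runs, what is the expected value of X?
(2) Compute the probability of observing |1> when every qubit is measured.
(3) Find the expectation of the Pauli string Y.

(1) The observable X averages to 1.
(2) The probability of measuring |1> is 1/2.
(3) In the final state, Y has expectation 0.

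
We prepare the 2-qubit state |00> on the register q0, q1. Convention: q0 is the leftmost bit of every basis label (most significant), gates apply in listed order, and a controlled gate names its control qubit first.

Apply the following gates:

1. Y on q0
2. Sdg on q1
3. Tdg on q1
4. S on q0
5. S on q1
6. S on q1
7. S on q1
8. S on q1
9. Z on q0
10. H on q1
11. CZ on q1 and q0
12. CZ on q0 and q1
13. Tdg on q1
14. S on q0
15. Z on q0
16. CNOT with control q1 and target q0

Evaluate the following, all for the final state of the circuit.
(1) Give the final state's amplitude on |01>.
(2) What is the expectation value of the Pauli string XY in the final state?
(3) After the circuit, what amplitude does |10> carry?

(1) |01> carries amplitude -sqrt(2)*exp(I*pi/4)/2 in the final state. Key observation: the block from step 5 through step 8 cancels to the identity and can be dropped.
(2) The observable XY averages to -sqrt(2)/2.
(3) |10> carries amplitude -sqrt(2)*I/2 in the final state.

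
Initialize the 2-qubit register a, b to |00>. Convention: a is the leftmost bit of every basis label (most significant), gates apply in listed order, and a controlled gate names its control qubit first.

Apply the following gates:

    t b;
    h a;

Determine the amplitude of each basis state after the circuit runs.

After the circuit, the state carries amplitude sqrt(2)/2 on |00>, 0 on |01>, sqrt(2)/2 on |10>, 0 on |11>.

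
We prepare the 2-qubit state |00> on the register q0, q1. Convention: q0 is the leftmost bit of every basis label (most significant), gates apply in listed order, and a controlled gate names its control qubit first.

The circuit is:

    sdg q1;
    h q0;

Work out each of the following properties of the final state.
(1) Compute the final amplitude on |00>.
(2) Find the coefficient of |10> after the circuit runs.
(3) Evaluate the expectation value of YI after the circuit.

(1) The amplitude on |00> is sqrt(2)/2.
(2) The amplitude on |10> is sqrt(2)/2.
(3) The expectation value of YI is 0.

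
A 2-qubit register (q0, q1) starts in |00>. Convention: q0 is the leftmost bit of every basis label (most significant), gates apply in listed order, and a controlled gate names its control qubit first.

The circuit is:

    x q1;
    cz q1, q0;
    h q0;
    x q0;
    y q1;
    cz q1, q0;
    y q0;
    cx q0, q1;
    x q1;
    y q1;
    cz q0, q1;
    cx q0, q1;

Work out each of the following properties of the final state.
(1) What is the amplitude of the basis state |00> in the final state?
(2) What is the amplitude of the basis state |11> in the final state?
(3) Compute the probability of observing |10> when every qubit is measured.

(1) The final state's coefficient on |00> equals sqrt(2)*I/2.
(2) |11> carries amplitude 0 in the final state.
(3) Outcome |10> occurs with probability 1/2.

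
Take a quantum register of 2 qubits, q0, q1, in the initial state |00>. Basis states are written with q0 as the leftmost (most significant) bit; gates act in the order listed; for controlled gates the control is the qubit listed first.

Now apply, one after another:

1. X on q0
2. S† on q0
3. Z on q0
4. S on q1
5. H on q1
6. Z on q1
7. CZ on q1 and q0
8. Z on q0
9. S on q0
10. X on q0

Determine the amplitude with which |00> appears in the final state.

The amplitude on |00> is sqrt(2)/2.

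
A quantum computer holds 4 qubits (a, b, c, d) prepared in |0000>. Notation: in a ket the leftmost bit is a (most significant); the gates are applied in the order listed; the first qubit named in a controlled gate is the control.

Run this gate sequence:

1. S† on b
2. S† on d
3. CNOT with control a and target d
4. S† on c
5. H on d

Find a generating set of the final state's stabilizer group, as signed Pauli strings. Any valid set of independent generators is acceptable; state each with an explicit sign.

One valid set of independent stabilizer generators is +IIIX, +ZIII, +IZII, +IIZI (any independent generating set of the same group is equally correct).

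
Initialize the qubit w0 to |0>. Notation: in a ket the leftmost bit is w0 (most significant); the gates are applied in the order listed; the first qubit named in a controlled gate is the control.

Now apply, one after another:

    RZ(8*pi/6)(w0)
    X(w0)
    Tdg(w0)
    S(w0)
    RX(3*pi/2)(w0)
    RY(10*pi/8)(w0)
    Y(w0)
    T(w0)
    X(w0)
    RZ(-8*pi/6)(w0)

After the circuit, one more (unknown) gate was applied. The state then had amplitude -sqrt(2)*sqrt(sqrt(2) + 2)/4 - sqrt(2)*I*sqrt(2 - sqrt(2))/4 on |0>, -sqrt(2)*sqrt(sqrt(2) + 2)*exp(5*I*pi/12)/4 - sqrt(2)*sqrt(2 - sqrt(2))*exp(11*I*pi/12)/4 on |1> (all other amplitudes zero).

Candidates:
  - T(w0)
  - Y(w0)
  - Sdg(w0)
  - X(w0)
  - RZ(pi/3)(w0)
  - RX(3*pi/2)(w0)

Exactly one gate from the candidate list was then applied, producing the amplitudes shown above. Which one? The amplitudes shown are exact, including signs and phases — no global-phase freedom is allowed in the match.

The unique candidate consistent with the amplitudes is Sdg(w0).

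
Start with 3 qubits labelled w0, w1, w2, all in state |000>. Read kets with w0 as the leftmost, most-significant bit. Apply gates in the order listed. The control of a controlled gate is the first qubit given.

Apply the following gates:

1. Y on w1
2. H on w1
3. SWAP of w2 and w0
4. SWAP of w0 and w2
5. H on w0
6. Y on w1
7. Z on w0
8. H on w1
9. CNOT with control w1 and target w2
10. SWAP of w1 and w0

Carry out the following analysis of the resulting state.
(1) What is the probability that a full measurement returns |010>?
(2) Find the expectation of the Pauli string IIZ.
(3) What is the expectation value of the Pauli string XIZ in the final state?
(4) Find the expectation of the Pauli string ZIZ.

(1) A full measurement returns |010> with probability 1/2.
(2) The observable IIZ averages to 1.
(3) The observable XIZ averages to 0.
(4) The observable ZIZ averages to 1.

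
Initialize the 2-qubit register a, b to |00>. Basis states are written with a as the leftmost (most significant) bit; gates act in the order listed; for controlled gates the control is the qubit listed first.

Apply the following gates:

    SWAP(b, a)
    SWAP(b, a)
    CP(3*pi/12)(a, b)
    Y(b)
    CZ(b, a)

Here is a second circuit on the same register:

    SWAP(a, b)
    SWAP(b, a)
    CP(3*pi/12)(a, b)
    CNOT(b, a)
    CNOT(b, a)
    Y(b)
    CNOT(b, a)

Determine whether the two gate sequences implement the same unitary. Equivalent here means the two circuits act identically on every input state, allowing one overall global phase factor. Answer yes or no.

No: there is an input state on which the two circuits produce genuinely different outputs (not merely differing by a phase).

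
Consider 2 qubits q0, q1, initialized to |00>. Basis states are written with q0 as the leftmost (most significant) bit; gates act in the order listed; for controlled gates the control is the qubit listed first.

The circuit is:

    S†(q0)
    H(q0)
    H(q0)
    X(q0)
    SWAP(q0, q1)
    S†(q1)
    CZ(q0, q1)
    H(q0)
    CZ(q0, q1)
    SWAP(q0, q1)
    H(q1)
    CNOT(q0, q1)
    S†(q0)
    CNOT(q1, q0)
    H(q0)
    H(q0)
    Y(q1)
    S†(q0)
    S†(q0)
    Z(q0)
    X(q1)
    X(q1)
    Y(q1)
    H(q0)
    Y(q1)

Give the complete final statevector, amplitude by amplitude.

After the circuit, the state carries amplitude 0 on |00>, -sqrt(2)*I/2 on |01>, 0 on |10>, sqrt(2)*I/2 on |11>.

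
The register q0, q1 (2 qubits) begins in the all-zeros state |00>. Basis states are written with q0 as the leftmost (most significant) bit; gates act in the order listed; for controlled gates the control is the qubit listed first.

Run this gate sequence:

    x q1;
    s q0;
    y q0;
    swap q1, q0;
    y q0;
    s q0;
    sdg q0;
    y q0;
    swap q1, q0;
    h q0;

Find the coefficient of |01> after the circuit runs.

The final state's coefficient on |01> equals sqrt(2)*I/2. Key observation: steps 4-9 multiply out to the identity, so the circuit reduces to the remaining gates.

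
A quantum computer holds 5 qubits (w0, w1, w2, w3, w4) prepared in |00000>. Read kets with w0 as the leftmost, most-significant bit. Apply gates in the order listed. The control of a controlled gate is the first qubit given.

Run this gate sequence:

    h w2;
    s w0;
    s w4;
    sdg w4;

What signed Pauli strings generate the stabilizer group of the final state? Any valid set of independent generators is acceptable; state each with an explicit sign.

One valid set of independent stabilizer generators is +IIXII, +ZIIII, +IZIII, +IIIZI, +IIIIZ (any independent generating set of the same group is equally correct). Key observation: steps 3-4 multiply out to the identity, so the circuit reduces to the remaining gates.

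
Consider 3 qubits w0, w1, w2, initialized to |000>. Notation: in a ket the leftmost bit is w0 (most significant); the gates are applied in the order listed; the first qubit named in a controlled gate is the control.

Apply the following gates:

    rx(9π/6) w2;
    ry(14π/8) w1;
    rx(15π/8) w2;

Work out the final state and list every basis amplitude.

The final amplitudes are -sqrt(sqrt(2) + 2)*sin(3*pi/16)/2 on |000>, -I*sqrt(sqrt(2) + 2)*sin(5*pi/16)/2 on |001>, sqrt(2 - sqrt(2))*sin(3*pi/16)/2 on |010>, I*sqrt(2 - sqrt(2))*sin(5*pi/16)/2 on |011>, 0 on |100>, 0 on |101>, 0 on |110>, 0 on |111>.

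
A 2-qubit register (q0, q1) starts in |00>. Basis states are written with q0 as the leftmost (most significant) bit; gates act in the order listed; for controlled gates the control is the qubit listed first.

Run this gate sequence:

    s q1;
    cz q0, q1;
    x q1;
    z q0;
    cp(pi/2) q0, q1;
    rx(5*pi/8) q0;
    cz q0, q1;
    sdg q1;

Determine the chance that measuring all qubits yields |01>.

A full measurement returns |01> with probability cos(5*pi/16)**2.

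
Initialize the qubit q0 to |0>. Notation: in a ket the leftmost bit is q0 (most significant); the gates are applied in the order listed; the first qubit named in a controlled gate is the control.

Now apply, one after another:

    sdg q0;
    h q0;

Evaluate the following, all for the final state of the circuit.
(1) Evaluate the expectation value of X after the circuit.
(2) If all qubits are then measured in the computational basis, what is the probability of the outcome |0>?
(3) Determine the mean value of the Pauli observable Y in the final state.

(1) In the final state, X has expectation 1.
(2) The probability of measuring |0> is 1/2.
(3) The expectation value of Y is 0.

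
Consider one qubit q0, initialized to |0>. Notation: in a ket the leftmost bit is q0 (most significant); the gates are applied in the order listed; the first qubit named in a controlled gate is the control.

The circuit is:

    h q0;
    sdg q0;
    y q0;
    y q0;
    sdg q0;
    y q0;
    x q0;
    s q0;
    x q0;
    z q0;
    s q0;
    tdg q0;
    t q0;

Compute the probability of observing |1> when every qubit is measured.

The probability of measuring |1> is 1/2.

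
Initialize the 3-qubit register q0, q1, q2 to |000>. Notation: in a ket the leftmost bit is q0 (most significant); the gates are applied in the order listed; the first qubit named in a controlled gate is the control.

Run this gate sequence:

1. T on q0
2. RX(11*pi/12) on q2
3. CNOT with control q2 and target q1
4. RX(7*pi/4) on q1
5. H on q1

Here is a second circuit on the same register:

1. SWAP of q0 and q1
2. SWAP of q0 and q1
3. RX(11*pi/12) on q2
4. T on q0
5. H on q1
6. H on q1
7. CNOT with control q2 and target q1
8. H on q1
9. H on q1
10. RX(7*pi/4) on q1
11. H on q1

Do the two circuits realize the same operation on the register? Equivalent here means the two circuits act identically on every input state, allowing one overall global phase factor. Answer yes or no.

Yes: on every input state the two circuits agree up to one overall phase factor.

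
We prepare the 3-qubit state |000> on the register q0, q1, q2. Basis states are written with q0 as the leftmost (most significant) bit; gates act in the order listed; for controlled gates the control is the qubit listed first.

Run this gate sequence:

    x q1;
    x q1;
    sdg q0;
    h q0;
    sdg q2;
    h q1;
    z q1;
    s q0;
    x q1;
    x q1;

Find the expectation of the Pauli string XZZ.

The observable XZZ averages to 0.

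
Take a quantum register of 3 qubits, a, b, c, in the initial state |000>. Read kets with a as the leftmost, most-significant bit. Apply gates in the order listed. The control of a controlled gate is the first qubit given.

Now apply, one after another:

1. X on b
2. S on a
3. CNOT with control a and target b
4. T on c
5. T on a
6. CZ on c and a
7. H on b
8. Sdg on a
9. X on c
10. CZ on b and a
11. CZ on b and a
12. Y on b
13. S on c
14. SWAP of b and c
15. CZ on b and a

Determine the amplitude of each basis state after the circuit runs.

The resulting statevector has amplitude -sqrt(2)/2 on |010>, -sqrt(2)/2 on |011>, and 0 on every other basis state. Key observation: the block from step 10 through step 11 cancels to the identity and can be dropped.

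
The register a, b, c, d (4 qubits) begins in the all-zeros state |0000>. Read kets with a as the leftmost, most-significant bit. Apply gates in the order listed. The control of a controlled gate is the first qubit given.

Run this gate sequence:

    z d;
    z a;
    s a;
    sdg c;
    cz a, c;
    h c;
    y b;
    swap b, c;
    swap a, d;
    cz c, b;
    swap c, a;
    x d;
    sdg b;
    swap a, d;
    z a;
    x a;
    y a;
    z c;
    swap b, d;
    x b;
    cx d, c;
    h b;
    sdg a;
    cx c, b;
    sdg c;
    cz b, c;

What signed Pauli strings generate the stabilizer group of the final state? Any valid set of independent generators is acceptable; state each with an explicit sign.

The stabilizer group can be generated by +IXIZ, +IZXX, -ZIII, +IIZZ, among other valid generating sets.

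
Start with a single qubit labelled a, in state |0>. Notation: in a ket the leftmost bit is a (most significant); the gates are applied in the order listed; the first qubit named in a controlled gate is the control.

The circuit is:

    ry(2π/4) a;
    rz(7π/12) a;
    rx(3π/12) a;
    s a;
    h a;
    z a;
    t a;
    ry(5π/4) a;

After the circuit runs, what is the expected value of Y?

The observable Y averages to -sqrt(3)/4 - sqrt(6)/8 - sqrt(2)/8 + 1/4.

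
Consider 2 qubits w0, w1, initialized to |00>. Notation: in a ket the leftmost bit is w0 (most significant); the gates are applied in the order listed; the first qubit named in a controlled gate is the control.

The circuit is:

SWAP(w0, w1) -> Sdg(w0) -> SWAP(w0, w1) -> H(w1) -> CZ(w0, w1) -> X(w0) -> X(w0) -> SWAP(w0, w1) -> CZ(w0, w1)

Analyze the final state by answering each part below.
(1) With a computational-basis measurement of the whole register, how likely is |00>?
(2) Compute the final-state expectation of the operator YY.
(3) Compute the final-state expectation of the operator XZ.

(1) The probability of measuring |00> is 1/2.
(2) The observable YY averages to 0.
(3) In the final state, XZ has expectation 1.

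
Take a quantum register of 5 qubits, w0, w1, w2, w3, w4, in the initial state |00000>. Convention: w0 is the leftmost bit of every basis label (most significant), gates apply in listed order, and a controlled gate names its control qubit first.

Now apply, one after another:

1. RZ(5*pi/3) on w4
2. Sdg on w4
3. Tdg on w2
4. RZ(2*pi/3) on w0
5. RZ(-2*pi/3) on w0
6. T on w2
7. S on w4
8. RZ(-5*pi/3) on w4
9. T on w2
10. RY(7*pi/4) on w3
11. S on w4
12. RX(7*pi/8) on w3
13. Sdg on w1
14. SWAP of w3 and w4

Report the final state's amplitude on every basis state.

The final amplitudes are -sqrt(sqrt(2)/4 + 1/2)*cos(7*pi/16) - I*sqrt(1/2 - sqrt(2)/4)*sin(7*pi/16) on |00000>, sqrt(1/2 - sqrt(2)/4)*cos(7*pi/16) + I*sqrt(sqrt(2)/4 + 1/2)*sin(7*pi/16) on |00001>, and 0 on every other basis state. Key observation: the block from step 1 through step 8 cancels to the identity and can be dropped.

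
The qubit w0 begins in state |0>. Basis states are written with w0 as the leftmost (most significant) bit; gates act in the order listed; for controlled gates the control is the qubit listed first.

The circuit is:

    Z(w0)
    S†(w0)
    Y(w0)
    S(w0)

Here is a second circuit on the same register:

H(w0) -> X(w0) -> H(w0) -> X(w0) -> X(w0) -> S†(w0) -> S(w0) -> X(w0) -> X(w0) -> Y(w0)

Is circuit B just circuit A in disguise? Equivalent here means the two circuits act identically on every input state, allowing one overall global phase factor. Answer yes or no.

No — the two circuits implement different unitaries, even allowing a global phase.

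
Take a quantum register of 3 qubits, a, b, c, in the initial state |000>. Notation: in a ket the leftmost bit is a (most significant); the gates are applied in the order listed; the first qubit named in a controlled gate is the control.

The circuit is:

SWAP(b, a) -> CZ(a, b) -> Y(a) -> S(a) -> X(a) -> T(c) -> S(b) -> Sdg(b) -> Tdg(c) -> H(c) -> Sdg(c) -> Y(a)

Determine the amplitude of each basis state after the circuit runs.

After the circuit, the state carries amplitude -sqrt(2)*I/2 on |100>, -sqrt(2)/2 on |101>, and 0 on every other basis state.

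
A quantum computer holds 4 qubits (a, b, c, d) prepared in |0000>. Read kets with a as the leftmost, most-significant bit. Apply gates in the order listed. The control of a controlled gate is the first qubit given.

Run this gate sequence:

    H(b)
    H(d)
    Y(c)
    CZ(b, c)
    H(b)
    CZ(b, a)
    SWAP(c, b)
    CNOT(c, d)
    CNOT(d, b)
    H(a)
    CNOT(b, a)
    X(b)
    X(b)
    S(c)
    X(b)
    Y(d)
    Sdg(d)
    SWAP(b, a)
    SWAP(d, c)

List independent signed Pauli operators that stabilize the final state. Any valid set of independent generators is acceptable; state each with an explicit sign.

One valid set of independent stabilizer generators is +XIYI, +IXII, -ZIZI, -IIIZ (any independent generating set of the same group is equally correct).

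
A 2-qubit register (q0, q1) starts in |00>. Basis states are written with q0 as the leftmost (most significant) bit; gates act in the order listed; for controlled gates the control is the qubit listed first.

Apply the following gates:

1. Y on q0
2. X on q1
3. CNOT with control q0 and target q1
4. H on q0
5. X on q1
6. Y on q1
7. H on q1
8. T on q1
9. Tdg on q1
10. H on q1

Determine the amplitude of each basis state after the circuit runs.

The resulting statevector has amplitude sqrt(2)/2 on |00>, 0 on |01>, -sqrt(2)/2 on |10>, 0 on |11>.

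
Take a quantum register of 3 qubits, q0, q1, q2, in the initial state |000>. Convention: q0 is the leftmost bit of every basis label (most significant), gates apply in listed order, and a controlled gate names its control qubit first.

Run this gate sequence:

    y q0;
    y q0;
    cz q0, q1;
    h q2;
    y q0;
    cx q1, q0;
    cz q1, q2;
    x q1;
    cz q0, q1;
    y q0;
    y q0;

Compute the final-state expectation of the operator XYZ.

In the final state, XYZ has expectation 0.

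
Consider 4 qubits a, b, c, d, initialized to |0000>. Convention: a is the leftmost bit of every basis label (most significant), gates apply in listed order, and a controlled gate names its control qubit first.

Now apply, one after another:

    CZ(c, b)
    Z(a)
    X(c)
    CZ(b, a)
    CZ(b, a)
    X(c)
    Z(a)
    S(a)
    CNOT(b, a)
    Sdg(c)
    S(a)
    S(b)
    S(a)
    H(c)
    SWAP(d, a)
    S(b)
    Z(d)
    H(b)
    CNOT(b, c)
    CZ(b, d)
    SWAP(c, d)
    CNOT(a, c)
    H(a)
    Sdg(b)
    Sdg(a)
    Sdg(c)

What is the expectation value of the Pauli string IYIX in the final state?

The observable IYIX averages to -1. Key observation: steps 2-7 multiply out to the identity, so the circuit reduces to the remaining gates.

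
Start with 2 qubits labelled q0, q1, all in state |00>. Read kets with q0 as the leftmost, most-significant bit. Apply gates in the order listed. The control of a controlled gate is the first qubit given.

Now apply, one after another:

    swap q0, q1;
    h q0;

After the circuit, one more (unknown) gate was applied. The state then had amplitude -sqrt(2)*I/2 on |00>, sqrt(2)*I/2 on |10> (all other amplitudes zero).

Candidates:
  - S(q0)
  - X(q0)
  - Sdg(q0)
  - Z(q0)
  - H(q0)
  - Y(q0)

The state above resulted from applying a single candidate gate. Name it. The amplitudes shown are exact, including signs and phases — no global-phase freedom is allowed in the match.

It was Y(q0) that produced the state shown.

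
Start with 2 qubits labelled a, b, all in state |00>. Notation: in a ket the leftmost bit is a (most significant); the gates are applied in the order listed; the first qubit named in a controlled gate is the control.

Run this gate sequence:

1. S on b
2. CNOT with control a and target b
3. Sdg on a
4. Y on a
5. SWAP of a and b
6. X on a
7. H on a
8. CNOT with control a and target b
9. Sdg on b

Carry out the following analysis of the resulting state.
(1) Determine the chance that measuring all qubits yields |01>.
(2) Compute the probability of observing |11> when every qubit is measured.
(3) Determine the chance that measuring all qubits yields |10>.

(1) A full measurement returns |01> with probability 1/2.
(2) Outcome |11> occurs with probability 0.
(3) Outcome |10> occurs with probability 1/2.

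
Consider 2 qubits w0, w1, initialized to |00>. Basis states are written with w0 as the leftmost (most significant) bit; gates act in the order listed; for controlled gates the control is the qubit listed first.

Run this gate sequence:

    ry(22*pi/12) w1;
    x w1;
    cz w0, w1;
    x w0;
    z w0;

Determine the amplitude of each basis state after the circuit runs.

The resulting statevector has amplitude 0 on |00>, 0 on |01>, -sqrt(6)/4 + sqrt(2)/4 on |10>, sqrt(2)/4 + sqrt(6)/4 on |11>.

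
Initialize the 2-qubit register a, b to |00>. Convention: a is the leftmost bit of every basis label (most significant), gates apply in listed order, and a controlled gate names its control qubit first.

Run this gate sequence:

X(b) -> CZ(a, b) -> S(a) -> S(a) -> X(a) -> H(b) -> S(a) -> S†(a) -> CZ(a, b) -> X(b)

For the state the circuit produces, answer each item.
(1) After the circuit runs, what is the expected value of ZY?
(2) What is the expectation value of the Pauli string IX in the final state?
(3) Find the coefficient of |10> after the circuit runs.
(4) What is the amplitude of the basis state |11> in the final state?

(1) The observable ZY averages to 0.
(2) In the final state, IX has expectation 1.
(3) |10> carries amplitude sqrt(2)/2 in the final state.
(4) |11> carries amplitude sqrt(2)/2 in the final state.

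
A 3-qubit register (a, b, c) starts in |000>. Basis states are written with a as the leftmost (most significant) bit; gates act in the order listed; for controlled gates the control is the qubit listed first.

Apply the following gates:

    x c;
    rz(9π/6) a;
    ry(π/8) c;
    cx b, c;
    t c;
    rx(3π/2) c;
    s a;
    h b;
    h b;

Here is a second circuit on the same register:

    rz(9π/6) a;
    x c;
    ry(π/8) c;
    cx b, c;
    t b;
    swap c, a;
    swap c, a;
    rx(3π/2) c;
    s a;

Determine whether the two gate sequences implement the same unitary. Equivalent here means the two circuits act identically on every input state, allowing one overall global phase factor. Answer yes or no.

No: there is an input state on which the two circuits produce genuinely different outputs (not merely differing by a phase).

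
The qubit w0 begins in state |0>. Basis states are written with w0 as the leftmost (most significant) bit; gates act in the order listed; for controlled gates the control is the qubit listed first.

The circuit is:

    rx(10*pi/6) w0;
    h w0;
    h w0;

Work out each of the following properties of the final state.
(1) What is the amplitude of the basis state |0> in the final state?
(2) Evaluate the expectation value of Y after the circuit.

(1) The amplitude on |0> is -sqrt(3)/2.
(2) In the final state, Y has expectation sqrt(3)/2.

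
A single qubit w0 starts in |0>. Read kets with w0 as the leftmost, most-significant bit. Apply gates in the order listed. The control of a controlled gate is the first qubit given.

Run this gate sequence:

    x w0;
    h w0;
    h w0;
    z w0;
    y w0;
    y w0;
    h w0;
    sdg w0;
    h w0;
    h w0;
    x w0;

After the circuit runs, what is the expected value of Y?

In the final state, Y has expectation -1.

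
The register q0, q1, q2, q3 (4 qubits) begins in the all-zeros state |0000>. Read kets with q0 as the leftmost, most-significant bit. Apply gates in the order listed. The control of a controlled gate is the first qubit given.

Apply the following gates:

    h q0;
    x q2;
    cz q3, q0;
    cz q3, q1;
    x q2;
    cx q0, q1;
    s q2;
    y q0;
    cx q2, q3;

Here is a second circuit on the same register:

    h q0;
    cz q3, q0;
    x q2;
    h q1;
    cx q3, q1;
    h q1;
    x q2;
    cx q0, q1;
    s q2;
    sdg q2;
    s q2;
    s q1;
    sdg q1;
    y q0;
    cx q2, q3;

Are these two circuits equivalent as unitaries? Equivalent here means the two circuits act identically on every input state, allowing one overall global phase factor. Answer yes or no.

Yes: on every input state the two circuits agree up to one overall phase factor.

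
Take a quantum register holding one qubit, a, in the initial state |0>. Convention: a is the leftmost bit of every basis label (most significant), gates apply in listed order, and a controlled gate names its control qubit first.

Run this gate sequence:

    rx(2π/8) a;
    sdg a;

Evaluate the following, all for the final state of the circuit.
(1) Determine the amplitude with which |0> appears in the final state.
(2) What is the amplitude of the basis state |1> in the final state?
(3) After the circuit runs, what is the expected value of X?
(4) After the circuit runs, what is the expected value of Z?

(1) |0> carries amplitude sqrt(sqrt(2) + 2)/2 in the final state.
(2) |1> carries amplitude -sqrt(2 - sqrt(2))/2 in the final state.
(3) In the final state, X has expectation -sqrt(2)/2.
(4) In the final state, Z has expectation sqrt(2)/2.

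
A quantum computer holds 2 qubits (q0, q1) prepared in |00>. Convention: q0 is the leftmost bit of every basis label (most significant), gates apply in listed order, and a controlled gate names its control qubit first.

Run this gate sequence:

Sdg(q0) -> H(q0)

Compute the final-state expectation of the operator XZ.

The expectation value of XZ is 1.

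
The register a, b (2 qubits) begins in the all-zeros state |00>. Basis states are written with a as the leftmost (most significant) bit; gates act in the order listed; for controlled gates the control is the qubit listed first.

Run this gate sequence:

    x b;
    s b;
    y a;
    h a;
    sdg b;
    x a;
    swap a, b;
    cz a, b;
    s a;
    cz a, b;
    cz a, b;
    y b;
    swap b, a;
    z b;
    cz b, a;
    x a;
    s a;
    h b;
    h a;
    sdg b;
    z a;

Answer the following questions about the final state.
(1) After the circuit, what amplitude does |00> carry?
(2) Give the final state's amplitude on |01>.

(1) |00> carries amplitude sqrt(2)*(-1 + I)/4 in the final state.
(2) |01> carries amplitude sqrt(2)*(-1 - I)/4 in the final state.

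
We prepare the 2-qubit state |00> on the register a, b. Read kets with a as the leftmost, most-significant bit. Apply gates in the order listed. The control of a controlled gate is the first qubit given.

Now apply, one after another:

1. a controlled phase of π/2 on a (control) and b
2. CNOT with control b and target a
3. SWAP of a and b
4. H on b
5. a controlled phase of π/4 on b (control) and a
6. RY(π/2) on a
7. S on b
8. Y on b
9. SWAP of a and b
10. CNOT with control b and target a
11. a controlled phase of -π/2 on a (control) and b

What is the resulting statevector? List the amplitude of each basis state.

The final amplitudes are 1/2 on |00>, I/2 on |01>, I/2 on |10>, -I/2 on |11>.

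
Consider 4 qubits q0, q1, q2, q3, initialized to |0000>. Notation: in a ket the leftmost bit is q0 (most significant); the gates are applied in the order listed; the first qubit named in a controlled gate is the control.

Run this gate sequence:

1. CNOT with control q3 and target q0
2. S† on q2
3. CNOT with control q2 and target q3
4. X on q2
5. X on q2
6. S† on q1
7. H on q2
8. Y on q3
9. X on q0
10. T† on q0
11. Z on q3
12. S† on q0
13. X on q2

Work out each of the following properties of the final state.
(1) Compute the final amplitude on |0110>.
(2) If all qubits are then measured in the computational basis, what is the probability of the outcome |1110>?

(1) The amplitude on |0110> is 0.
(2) The probability of measuring |1110> is 0.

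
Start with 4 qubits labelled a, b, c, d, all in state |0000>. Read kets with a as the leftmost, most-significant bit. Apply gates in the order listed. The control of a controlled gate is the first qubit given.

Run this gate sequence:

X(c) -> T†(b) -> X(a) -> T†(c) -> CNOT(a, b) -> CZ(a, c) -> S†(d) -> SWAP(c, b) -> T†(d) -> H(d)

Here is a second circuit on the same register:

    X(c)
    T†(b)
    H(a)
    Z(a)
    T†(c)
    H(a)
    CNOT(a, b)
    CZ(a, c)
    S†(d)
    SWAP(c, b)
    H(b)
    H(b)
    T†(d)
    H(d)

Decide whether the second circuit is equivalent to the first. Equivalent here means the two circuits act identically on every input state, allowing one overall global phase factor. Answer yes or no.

Yes — the two circuits implement the same unitary up to a global phase.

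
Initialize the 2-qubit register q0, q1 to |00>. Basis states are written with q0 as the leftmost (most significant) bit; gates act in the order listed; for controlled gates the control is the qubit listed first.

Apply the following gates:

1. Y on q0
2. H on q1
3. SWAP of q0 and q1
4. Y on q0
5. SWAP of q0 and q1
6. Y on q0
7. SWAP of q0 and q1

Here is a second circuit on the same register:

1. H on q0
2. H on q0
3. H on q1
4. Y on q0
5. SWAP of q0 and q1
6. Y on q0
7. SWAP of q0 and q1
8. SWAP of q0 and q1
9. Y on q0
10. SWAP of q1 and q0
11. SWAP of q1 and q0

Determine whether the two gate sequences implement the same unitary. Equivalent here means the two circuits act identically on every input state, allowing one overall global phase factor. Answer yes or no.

No, they are not equivalent — no single phase factor reconciles the two unitaries.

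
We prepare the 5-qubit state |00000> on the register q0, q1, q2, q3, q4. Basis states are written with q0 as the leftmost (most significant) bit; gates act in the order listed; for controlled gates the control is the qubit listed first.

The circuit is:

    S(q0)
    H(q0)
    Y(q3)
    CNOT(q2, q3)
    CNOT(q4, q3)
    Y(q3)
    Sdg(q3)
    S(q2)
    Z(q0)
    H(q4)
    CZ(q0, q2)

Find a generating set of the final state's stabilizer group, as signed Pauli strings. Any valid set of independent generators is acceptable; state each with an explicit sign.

The stabilizer group can be generated by -XIIII, +IIIIX, +IZIII, +IIZII, +IIIZI, among other valid generating sets.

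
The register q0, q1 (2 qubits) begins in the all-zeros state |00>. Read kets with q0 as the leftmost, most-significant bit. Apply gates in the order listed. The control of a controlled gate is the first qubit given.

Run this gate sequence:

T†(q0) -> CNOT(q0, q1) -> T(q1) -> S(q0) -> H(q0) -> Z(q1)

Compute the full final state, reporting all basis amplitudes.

The resulting statevector has amplitude sqrt(2)/2 on |00>, 0 on |01>, sqrt(2)/2 on |10>, 0 on |11>.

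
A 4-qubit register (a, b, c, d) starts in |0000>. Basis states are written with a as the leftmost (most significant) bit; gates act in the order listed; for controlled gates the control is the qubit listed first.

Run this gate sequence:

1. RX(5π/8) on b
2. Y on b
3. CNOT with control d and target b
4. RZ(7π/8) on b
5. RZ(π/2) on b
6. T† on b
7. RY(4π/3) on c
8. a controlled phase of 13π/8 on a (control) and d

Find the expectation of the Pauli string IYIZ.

In the final state, IYIZ has expectation sqrt(2)/4 + 1/2.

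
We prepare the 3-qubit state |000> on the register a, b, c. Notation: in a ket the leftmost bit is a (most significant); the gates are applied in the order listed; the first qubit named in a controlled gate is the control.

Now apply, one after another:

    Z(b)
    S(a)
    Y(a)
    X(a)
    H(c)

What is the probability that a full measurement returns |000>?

A full measurement returns |000> with probability 1/2.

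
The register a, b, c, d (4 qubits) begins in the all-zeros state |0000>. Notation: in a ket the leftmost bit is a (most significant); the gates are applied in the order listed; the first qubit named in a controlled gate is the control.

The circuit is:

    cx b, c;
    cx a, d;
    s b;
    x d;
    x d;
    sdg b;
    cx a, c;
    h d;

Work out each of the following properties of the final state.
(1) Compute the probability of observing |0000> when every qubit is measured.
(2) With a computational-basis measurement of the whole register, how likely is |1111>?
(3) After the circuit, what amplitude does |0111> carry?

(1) A full measurement returns |0000> with probability 1/2. Key observation: the block from step 3 through step 6 cancels to the identity and can be dropped.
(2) The probability of measuring |1111> is 0.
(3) The final state's coefficient on |0111> equals 0.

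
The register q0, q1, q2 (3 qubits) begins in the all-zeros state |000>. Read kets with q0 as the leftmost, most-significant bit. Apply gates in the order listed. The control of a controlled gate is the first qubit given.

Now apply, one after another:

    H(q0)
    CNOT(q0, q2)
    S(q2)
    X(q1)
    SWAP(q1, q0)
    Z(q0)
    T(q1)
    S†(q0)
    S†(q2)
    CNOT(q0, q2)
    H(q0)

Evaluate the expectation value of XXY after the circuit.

The expectation value of XXY is sqrt(2)/2.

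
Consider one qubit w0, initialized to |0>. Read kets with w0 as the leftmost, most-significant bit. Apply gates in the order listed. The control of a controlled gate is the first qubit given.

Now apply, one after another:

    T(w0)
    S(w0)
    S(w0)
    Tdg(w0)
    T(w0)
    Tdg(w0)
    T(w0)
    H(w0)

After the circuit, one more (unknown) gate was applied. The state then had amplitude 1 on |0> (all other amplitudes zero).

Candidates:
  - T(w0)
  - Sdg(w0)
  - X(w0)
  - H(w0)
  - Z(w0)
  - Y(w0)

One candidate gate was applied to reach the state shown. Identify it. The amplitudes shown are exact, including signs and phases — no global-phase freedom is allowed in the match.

It was H(w0) that produced the state shown.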